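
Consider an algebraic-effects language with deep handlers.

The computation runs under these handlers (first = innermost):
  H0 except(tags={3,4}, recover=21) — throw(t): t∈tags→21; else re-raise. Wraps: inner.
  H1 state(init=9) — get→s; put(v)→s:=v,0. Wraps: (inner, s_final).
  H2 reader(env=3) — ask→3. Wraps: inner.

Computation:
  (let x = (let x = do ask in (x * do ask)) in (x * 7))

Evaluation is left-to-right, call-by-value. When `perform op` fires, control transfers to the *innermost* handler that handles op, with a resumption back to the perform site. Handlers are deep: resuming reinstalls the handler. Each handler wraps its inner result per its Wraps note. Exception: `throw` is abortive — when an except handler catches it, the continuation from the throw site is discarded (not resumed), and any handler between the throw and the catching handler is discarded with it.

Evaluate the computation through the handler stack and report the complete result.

Working:
ask @ H2 ⇒ 3
ask @ H2 ⇒ 3
H0 returns 63
H1 returns (63, 9)
H2 returns (63, 9)
= (63, 9)

Answer: (63, 9)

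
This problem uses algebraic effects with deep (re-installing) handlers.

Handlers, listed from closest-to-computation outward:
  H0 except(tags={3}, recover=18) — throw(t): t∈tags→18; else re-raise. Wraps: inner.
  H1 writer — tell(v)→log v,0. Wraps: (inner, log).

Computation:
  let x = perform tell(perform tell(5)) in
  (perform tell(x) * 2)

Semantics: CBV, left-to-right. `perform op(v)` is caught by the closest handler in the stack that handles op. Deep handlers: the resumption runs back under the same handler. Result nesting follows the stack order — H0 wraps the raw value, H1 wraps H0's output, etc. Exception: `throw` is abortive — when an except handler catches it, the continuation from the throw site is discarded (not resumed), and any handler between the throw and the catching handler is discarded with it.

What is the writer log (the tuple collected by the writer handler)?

Answer: (5, 0, 0)

Step-by-step:
tell(5) @ H1 ⇒ log+=5
tell(0) @ H1 ⇒ log+=0
tell(0) @ H1 ⇒ log+=0
H0 returns 0
H1 returns (0, (5, 0, 0))
= (0, (5, 0, 0))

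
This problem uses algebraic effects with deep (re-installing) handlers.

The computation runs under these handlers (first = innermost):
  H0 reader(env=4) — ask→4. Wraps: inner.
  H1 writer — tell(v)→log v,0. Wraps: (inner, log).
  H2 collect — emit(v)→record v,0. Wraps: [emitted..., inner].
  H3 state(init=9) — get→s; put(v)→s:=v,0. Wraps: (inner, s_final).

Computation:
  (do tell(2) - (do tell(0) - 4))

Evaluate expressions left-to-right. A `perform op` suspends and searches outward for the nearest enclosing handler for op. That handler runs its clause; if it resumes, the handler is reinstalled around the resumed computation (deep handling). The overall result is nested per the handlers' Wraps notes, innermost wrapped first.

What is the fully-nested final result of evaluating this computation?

Answer: ([(4, (2, 0))], 9)

Step-by-step:
tell(2) @ H1 ⇒ log+=2
tell(0) @ H1 ⇒ log+=0
H0 returns 4
H1 returns (4, (2, 0))
H2 returns [(4, (2, 0))]
H3 returns ([(4, (2, 0))], 9)
= ([(4, (2, 0))], 9)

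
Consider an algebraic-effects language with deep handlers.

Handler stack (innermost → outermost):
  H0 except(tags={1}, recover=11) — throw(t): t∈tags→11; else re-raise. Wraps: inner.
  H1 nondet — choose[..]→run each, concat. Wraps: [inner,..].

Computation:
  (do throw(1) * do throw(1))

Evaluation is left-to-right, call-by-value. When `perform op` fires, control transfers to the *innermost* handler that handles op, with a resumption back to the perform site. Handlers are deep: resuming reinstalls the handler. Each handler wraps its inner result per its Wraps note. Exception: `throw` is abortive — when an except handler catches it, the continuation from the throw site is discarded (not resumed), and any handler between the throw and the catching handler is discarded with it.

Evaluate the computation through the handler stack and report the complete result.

Answer: [11]

Evaluation trace:
throw(1) @ H0 caught ⇒ 11
H1 returns [11]
= [11]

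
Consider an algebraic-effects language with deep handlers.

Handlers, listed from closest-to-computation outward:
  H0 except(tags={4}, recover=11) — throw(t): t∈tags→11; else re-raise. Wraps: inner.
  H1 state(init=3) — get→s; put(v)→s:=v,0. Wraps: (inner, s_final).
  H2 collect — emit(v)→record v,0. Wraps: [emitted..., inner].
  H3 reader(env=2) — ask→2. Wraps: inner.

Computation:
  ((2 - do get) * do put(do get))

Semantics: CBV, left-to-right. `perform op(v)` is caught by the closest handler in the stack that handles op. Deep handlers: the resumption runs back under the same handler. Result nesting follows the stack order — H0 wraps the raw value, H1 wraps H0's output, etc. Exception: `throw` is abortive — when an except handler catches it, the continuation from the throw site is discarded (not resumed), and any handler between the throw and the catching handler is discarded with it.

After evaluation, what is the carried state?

Evaluation trace:
get @ H1 ⇒ 3
get @ H1 ⇒ 3
put(3) @ H1 ⇒ s:=3
H0 returns 0
H1 returns (0, 3)
H2 returns [(0, 3)]
H3 returns [(0, 3)]
= [(0, 3)]

Answer: 3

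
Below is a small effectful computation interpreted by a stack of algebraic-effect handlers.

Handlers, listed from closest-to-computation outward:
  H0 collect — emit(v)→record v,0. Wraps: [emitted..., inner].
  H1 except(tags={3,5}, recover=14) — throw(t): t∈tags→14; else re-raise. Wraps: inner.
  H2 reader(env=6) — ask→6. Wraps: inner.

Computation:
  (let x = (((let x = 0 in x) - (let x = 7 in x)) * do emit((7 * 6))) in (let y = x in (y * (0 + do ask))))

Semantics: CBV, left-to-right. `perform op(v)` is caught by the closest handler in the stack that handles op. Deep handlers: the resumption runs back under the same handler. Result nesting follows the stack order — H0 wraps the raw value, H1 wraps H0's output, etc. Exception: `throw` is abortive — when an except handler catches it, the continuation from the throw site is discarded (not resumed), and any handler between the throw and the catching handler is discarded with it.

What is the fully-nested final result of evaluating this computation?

Answer: [42, 0]

Evaluation trace:
emit(42) @ H0 ⇒ out+=42
ask @ H2 ⇒ 6
H0 returns [42, 0]
H1 returns [42, 0]
H2 returns [42, 0]
= [42, 0]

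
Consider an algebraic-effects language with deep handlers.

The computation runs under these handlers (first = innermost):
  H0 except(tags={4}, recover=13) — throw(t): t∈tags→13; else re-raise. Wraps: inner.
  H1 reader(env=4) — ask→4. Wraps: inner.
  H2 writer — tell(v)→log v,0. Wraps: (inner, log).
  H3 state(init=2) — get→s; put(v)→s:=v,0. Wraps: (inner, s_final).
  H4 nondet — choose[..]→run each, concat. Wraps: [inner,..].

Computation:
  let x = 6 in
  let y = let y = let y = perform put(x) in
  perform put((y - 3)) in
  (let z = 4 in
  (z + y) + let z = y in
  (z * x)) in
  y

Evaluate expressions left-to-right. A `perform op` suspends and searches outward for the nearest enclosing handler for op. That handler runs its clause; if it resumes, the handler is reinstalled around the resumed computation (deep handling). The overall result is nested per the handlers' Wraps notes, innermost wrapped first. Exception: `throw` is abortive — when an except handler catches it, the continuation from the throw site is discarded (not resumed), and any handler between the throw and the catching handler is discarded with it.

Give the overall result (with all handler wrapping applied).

Step-by-step:
put(6) @ H3 ⇒ s:=6
put(-3) @ H3 ⇒ s:=-3
H0 returns 4
H1 returns 4
H2 returns (4, ())
H3 returns ((4, ()), -3)
H4 returns [((4, ()), -3)]
= [((4, ()), -3)]

Answer: [((4, ()), -3)]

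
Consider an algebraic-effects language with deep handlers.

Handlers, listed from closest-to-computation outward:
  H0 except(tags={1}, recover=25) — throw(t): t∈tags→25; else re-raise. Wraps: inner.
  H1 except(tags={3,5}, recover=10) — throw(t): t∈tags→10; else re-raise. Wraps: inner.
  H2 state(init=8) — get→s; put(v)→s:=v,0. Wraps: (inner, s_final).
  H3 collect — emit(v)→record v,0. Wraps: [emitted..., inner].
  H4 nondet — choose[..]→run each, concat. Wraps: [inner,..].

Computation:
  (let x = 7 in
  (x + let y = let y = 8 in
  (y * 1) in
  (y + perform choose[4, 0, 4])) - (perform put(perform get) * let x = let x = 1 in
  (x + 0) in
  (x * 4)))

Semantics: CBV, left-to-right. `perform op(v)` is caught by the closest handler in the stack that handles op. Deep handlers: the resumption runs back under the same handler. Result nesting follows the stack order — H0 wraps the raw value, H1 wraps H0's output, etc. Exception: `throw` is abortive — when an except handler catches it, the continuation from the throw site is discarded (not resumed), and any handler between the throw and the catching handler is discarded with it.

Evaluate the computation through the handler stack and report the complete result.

Answer: [[(19, 8)], [(15, 8)], [(19, 8)]]

Evaluation trace:
choose[4, 0, 4] @ H4
  branch[0] choose=4:
    get @ H2 ⇒ 8
    put(8) @ H2 ⇒ s:=8
    H0 returns 19
    H1 returns 19
    H2 returns (19, 8)
    H3 returns [(19, 8)]
    H4 returns [[(19, 8)]]
  branch[1] choose=0:
    get @ H2 ⇒ 8
    put(8) @ H2 ⇒ s:=8
    H0 returns 15
    H1 returns 15
    H2 returns (15, 8)
    H3 returns [(15, 8)]
    H4 returns [[(15, 8)]]
  branch[2] choose=4:
    get @ H2 ⇒ 8
    put(8) @ H2 ⇒ s:=8
    H0 returns 19
    H1 returns 19
    H2 returns (19, 8)
    H3 returns [(19, 8)]
    H4 returns [[(19, 8)]]
= [[(19, 8)], [(15, 8)], [(19, 8)]]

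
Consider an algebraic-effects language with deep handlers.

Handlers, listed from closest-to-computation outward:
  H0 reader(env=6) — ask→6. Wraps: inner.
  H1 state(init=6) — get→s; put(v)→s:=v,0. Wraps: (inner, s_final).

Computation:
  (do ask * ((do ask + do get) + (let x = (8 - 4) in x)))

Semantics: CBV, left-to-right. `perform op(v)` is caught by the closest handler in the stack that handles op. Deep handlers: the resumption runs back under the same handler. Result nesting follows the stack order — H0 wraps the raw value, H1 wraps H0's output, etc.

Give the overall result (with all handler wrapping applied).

Answer: (96, 6)

Working:
ask @ H0 ⇒ 6
ask @ H0 ⇒ 6
get @ H1 ⇒ 6
H0 returns 96
H1 returns (96, 6)
= (96, 6)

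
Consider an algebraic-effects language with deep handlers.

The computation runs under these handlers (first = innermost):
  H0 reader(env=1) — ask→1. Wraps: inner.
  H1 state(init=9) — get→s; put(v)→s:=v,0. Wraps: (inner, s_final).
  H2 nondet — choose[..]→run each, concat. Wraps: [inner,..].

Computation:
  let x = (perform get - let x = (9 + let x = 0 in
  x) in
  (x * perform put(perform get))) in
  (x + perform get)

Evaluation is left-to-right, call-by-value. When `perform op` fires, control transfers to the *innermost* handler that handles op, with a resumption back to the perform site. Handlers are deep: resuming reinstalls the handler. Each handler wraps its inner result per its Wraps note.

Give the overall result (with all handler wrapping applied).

Answer: [(18, 9)]

Step-by-step:
get @ H1 ⇒ 9
get @ H1 ⇒ 9
put(9) @ H1 ⇒ s:=9
get @ H1 ⇒ 9
H0 returns 18
H1 returns (18, 9)
H2 returns [(18, 9)]
= [(18, 9)]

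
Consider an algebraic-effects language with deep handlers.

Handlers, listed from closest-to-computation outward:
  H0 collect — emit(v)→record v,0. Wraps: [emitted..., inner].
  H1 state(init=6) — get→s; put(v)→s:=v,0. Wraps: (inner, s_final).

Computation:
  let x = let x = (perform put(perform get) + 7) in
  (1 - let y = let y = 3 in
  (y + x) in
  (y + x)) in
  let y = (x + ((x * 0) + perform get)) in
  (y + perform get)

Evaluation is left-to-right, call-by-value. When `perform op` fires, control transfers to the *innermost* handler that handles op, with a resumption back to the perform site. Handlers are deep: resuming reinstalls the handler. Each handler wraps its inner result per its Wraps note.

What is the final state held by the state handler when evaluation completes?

Answer: 6

Evaluation trace:
get @ H1 ⇒ 6
put(6) @ H1 ⇒ s:=6
get @ H1 ⇒ 6
get @ H1 ⇒ 6
H0 returns [-4]
H1 returns ([-4], 6)
= ([-4], 6)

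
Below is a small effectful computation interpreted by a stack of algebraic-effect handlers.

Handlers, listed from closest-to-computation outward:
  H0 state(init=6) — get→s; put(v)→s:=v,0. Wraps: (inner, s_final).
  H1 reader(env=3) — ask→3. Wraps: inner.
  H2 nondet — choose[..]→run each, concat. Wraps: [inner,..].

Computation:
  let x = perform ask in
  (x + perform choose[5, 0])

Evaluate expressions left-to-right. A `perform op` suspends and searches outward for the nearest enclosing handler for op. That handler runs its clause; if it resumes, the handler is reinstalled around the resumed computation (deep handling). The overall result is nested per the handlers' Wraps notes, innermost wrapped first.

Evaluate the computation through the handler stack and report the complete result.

Step-by-step:
ask @ H1 ⇒ 3
choose[5, 0] @ H2
  branch[0] choose=5:
    H0 returns (8, 6)
    H1 returns (8, 6)
    H2 returns [(8, 6)]
  branch[1] choose=0:
    H0 returns (3, 6)
    H1 returns (3, 6)
    H2 returns [(3, 6)]
= [(8, 6), (3, 6)]

Answer: [(8, 6), (3, 6)]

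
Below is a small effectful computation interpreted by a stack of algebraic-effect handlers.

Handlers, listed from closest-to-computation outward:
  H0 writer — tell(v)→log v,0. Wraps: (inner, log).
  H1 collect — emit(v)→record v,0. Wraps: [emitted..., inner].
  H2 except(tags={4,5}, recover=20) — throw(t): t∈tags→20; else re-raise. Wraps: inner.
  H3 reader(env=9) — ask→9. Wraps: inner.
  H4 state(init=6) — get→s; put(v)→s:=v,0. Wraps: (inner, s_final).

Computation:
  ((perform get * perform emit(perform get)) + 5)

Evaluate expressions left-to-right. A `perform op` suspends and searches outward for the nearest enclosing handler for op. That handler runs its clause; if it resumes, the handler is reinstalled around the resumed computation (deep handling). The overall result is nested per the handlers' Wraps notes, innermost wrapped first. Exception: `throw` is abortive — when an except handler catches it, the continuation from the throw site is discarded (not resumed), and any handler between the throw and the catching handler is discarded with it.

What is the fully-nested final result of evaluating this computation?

Working:
get @ H4 ⇒ 6
get @ H4 ⇒ 6
emit(6) @ H1 ⇒ out+=6
H0 returns (5, ())
H1 returns [6, (5, ())]
H2 returns [6, (5, ())]
H3 returns [6, (5, ())]
H4 returns ([6, (5, ())], 6)
= ([6, (5, ())], 6)

Answer: ([6, (5, ())], 6)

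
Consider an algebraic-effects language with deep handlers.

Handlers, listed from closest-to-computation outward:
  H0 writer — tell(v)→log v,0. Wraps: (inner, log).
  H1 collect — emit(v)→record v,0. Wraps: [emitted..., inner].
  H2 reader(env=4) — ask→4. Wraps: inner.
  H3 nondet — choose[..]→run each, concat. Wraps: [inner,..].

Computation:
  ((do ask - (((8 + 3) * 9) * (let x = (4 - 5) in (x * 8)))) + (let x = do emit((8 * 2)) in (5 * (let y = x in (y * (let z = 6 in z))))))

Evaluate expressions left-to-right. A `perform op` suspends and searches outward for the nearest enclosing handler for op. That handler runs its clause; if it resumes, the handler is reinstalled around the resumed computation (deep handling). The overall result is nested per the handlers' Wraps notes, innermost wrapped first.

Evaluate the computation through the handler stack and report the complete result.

Answer: [[16, (796, ())]]

Evaluation trace:
ask @ H2 ⇒ 4
emit(16) @ H1 ⇒ out+=16
H0 returns (796, ())
H1 returns [16, (796, ())]
H2 returns [16, (796, ())]
H3 returns [[16, (796, ())]]
= [[16, (796, ())]]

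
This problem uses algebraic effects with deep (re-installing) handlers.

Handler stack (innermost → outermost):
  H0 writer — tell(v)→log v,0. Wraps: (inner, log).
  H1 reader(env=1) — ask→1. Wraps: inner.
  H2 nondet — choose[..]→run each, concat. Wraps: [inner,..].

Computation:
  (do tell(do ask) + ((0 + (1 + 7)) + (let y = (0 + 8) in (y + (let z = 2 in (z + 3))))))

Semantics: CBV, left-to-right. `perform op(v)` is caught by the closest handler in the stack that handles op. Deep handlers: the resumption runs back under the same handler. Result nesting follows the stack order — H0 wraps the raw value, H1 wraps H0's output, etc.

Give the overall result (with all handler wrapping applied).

Step-by-step:
ask @ H1 ⇒ 1
tell(1) @ H0 ⇒ log+=1
H0 returns (21, (1))
H1 returns (21, (1))
H2 returns [(21, (1))]
= [(21, (1))]

Answer: [(21, (1))]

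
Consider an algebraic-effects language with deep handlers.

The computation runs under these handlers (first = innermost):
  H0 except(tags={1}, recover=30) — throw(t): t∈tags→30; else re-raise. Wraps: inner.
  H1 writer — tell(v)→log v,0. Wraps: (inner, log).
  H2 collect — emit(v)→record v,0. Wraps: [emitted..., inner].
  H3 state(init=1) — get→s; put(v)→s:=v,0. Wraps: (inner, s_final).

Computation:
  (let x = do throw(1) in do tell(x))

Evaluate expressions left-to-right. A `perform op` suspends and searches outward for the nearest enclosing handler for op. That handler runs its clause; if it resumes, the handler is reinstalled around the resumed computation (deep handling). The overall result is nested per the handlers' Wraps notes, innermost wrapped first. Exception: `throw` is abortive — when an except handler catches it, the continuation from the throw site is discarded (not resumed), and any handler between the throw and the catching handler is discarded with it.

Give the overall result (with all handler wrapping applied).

Answer: ([(30, ())], 1)

Step-by-step:
throw(1) @ H0 caught ⇒ 30
H1 returns (30, ())
H2 returns [(30, ())]
H3 returns ([(30, ())], 1)
= ([(30, ())], 1)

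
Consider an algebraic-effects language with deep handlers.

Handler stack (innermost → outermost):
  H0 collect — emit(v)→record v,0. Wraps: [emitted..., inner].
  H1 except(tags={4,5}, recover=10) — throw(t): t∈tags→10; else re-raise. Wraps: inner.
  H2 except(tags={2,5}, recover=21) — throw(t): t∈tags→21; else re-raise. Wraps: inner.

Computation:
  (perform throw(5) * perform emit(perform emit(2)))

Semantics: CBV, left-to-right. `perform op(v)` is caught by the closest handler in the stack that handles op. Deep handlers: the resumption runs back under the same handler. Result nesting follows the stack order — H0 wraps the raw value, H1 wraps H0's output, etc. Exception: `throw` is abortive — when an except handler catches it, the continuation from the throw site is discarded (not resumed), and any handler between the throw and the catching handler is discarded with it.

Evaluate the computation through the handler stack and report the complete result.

Answer: 10

Evaluation trace:
throw(5) @ H1 caught ⇒ 10
H2 returns 10
= 10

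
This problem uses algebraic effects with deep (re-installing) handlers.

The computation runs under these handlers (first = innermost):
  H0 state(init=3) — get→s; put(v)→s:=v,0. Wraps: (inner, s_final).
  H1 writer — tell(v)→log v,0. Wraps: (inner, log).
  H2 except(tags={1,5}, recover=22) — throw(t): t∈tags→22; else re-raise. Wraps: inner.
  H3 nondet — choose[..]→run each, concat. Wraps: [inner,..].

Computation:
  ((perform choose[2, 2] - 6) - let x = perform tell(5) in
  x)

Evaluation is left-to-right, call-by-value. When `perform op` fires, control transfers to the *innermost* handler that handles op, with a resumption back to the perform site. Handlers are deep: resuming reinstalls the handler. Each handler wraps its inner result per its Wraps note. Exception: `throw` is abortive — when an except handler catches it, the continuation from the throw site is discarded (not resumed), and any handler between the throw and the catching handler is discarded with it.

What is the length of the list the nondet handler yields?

Working:
choose[2, 2] @ H3
  branch[0] choose=2:
    tell(5) @ H1 ⇒ log+=5
    H0 returns (-4, 3)
    H1 returns ((-4, 3), (5))
    H2 returns ((-4, 3), (5))
    H3 returns [((-4, 3), (5))]
  branch[1] choose=2:
    tell(5) @ H1 ⇒ log+=5
    H0 returns (-4, 3)
    H1 returns ((-4, 3), (5))
    H2 returns ((-4, 3), (5))
    H3 returns [((-4, 3), (5))]
= [((-4, 3), (5)), ((-4, 3), (5))]

Answer: 2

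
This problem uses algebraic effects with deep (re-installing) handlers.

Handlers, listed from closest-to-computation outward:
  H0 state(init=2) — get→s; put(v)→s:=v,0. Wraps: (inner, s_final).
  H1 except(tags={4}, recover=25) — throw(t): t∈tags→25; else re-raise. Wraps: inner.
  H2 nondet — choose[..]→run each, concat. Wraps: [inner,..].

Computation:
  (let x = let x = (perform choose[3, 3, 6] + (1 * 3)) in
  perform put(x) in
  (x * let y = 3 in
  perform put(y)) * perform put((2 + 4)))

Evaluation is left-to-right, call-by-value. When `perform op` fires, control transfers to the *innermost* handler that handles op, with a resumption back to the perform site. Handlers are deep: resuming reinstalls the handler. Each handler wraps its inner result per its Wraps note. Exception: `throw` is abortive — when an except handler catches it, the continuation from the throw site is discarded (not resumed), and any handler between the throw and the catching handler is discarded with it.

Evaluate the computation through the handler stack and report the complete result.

Answer: [(0, 6), (0, 6), (0, 6)]

Evaluation trace:
choose[3, 3, 6] @ H2
  branch[0] choose=3:
    put(6) @ H0 ⇒ s:=6
    put(3) @ H0 ⇒ s:=3
    put(6) @ H0 ⇒ s:=6
    H0 returns (0, 6)
    H1 returns (0, 6)
    H2 returns [(0, 6)]
  branch[1] choose=3:
    put(6) @ H0 ⇒ s:=6
    put(3) @ H0 ⇒ s:=3
    put(6) @ H0 ⇒ s:=6
    H0 returns (0, 6)
    H1 returns (0, 6)
    H2 returns [(0, 6)]
  branch[2] choose=6:
    put(9) @ H0 ⇒ s:=9
    put(3) @ H0 ⇒ s:=3
    put(6) @ H0 ⇒ s:=6
    H0 returns (0, 6)
    H1 returns (0, 6)
    H2 returns [(0, 6)]
= [(0, 6), (0, 6), (0, 6)]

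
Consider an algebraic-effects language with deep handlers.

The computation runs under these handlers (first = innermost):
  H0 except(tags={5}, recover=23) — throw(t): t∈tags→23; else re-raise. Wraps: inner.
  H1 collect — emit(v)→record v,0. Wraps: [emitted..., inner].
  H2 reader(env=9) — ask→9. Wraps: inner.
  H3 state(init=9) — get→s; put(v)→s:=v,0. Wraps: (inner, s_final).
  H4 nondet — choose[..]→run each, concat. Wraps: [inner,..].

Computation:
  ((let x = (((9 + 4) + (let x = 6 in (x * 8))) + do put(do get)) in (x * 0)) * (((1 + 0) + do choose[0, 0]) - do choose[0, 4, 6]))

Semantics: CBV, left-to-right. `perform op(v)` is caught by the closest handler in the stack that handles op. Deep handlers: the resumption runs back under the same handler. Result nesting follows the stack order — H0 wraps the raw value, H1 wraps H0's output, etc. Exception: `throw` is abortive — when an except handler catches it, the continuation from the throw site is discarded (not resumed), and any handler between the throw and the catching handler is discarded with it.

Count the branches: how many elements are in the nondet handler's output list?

Answer: 6

Step-by-step:
get @ H3 ⇒ 9
put(9) @ H3 ⇒ s:=9
choose[0, 0] @ H4
  branch[0] choose=0:
    choose[0, 4, 6] @ H4
      branch[0] choose=0:
        H0 returns 0
        H1 returns [0]
        H2 returns [0]
        H3 returns ([0], 9)
        H4 returns [([0], 9)]
      branch[1] choose=4:
        H0 returns 0
        H1 returns [0]
        H2 returns [0]
        H3 returns ([0], 9)
        H4 returns [([0], 9)]
      branch[2] choose=6:
        H0 returns 0
        H1 returns [0]
        H2 returns [0]
        H3 returns ([0], 9)
        H4 returns [([0], 9)]
  branch[1] choose=0:
    choose[0, 4, 6] @ H4
      branch[0] choose=0:
        H0 returns 0
        H1 returns [0]
        H2 returns [0]
        H3 returns ([0], 9)
        H4 returns [([0], 9)]
      branch[1] choose=4:
        H0 returns 0
        H1 returns [0]
        H2 returns [0]
        H3 returns ([0], 9)
        H4 returns [([0], 9)]
      branch[2] choose=6:
        H0 returns 0
        H1 returns [0]
        H2 returns [0]
        H3 returns ([0], 9)
        H4 returns [([0], 9)]
= [([0], 9), ([0], 9), ([0], 9), ([0], 9), ([0], 9), ([0], 9)]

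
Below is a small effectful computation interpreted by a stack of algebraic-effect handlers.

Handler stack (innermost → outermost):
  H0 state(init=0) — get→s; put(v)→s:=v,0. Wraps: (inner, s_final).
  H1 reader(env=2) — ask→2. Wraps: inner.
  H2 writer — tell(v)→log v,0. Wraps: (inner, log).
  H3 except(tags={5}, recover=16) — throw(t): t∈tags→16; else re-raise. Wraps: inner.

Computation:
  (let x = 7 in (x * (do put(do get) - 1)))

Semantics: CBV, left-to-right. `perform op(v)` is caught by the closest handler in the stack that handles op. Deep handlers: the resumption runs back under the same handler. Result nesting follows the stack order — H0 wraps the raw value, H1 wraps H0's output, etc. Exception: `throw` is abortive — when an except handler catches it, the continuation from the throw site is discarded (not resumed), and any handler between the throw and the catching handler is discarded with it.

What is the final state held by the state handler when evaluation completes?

Evaluation trace:
get @ H0 ⇒ 0
put(0) @ H0 ⇒ s:=0
H0 returns (-7, 0)
H1 returns (-7, 0)
H2 returns ((-7, 0), ())
H3 returns ((-7, 0), ())
= ((-7, 0), ())

Answer: 0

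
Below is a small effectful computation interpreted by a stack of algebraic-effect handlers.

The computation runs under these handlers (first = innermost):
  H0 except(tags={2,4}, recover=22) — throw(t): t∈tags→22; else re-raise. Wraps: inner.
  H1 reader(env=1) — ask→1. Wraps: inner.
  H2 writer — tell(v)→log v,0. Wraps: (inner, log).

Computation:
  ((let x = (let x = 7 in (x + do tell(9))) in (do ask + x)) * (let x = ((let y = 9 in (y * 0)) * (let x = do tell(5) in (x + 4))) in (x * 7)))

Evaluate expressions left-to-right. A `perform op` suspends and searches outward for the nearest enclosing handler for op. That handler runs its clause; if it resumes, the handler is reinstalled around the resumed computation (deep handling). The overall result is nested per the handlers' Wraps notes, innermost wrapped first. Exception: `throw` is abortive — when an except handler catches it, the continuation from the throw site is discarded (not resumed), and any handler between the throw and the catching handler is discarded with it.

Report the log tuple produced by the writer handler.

Answer: (9, 5)

Step-by-step:
tell(9) @ H2 ⇒ log+=9
ask @ H1 ⇒ 1
tell(5) @ H2 ⇒ log+=5
H0 returns 0
H1 returns 0
H2 returns (0, (9, 5))
= (0, (9, 5))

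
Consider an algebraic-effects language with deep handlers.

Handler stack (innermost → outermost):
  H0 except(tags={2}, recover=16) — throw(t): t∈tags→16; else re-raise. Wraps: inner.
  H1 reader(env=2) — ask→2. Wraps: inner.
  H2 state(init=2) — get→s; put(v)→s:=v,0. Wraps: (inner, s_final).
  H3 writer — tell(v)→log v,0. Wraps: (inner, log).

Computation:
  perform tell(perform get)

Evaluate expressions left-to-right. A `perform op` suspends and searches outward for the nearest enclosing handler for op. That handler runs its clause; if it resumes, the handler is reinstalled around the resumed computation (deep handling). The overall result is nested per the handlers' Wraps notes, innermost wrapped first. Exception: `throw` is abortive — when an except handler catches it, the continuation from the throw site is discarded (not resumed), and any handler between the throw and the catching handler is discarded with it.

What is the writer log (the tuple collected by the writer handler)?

Working:
get @ H2 ⇒ 2
tell(2) @ H3 ⇒ log+=2
H0 returns 0
H1 returns 0
H2 returns (0, 2)
H3 returns ((0, 2), (2))
= ((0, 2), (2))

Answer: (2)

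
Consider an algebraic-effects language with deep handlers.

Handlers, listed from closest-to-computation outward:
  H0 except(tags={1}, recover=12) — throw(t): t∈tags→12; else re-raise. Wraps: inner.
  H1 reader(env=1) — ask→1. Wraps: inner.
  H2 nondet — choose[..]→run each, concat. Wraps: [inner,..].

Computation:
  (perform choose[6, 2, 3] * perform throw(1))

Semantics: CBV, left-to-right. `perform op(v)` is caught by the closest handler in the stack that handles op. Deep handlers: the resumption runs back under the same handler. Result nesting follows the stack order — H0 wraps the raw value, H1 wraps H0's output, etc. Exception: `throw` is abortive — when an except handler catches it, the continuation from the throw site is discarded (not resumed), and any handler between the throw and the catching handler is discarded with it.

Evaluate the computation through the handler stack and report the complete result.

Working:
choose[6, 2, 3] @ H2
  branch[0] choose=6:
    throw(1) @ H0 caught ⇒ 12
    H1 returns 12
    H2 returns [12]
  branch[1] choose=2:
    throw(1) @ H0 caught ⇒ 12
    H1 returns 12
    H2 returns [12]
  branch[2] choose=3:
    throw(1) @ H0 caught ⇒ 12
    H1 returns 12
    H2 returns [12]
= [12, 12, 12]

Answer: [12, 12, 12]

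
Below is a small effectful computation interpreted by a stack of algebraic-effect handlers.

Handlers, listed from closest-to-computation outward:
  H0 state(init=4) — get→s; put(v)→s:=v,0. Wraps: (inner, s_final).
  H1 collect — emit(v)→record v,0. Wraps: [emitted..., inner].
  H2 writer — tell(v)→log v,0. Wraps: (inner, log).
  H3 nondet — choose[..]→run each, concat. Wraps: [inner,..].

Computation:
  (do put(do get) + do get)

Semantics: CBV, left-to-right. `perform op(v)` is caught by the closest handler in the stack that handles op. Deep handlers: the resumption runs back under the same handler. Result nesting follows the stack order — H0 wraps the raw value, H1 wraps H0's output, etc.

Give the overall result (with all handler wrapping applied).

Answer: [([(4, 4)], ())]

Working:
get @ H0 ⇒ 4
put(4) @ H0 ⇒ s:=4
get @ H0 ⇒ 4
H0 returns (4, 4)
H1 returns [(4, 4)]
H2 returns ([(4, 4)], ())
H3 returns [([(4, 4)], ())]
= [([(4, 4)], ())]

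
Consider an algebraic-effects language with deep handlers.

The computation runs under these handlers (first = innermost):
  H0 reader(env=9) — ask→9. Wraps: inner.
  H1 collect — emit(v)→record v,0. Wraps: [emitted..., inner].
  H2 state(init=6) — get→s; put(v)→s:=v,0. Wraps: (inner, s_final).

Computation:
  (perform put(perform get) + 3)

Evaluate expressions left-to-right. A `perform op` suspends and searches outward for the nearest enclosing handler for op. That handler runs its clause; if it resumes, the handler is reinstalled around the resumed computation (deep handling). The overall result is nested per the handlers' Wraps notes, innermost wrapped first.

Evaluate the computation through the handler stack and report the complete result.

Working:
get @ H2 ⇒ 6
put(6) @ H2 ⇒ s:=6
H0 returns 3
H1 returns [3]
H2 returns ([3], 6)
= ([3], 6)

Answer: ([3], 6)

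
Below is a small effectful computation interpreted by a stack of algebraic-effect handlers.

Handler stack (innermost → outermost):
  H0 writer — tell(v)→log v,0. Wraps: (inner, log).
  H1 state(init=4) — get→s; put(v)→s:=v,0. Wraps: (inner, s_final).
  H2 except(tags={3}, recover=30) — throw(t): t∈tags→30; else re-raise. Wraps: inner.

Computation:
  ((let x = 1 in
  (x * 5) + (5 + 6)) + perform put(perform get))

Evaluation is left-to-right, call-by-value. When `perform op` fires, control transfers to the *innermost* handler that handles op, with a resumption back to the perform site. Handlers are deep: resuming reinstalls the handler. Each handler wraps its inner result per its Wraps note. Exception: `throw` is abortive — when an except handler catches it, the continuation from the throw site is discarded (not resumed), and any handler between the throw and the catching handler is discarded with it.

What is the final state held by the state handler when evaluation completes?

Answer: 4

Evaluation trace:
get @ H1 ⇒ 4
put(4) @ H1 ⇒ s:=4
H0 returns (16, ())
H1 returns ((16, ()), 4)
H2 returns ((16, ()), 4)
= ((16, ()), 4)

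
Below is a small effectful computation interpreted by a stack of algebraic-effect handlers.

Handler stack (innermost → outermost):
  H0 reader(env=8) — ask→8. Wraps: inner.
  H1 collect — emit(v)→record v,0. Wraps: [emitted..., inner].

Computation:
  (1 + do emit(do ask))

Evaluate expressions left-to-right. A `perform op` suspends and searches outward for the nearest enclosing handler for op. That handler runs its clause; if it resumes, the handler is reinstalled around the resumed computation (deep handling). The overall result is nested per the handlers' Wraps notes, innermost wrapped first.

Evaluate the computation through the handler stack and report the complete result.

Answer: [8, 1]

Evaluation trace:
ask @ H0 ⇒ 8
emit(8) @ H1 ⇒ out+=8
H0 returns 1
H1 returns [8, 1]
= [8, 1]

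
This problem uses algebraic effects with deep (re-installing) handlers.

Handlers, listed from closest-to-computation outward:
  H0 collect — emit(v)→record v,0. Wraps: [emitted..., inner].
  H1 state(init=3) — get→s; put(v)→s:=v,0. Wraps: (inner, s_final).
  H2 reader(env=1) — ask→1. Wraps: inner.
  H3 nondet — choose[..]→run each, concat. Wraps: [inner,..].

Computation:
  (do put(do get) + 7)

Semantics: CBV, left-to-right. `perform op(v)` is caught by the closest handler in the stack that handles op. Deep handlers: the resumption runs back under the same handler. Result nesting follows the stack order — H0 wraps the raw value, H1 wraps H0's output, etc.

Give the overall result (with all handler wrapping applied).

Answer: [([7], 3)]

Working:
get @ H1 ⇒ 3
put(3) @ H1 ⇒ s:=3
H0 returns [7]
H1 returns ([7], 3)
H2 returns ([7], 3)
H3 returns [([7], 3)]
= [([7], 3)]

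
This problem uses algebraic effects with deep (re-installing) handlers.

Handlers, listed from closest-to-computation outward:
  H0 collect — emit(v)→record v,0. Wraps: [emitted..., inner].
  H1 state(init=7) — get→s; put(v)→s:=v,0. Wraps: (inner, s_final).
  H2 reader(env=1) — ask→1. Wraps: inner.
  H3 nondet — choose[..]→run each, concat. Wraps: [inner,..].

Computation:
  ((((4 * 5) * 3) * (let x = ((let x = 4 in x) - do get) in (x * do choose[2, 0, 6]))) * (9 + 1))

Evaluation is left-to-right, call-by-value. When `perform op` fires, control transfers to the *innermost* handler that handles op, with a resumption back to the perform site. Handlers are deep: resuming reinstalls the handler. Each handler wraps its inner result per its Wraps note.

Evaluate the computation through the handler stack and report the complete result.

Answer: [([-3600], 7), ([0], 7), ([-10800], 7)]

Step-by-step:
get @ H1 ⇒ 7
choose[2, 0, 6] @ H3
  branch[0] choose=2:
    H0 returns [-3600]
    H1 returns ([-3600], 7)
    H2 returns ([-3600], 7)
    H3 returns [([-3600], 7)]
  branch[1] choose=0:
    H0 returns [0]
    H1 returns ([0], 7)
    H2 returns ([0], 7)
    H3 returns [([0], 7)]
  branch[2] choose=6:
    H0 returns [-10800]
    H1 returns ([-10800], 7)
    H2 returns ([-10800], 7)
    H3 returns [([-10800], 7)]
= [([-3600], 7), ([0], 7), ([-10800], 7)]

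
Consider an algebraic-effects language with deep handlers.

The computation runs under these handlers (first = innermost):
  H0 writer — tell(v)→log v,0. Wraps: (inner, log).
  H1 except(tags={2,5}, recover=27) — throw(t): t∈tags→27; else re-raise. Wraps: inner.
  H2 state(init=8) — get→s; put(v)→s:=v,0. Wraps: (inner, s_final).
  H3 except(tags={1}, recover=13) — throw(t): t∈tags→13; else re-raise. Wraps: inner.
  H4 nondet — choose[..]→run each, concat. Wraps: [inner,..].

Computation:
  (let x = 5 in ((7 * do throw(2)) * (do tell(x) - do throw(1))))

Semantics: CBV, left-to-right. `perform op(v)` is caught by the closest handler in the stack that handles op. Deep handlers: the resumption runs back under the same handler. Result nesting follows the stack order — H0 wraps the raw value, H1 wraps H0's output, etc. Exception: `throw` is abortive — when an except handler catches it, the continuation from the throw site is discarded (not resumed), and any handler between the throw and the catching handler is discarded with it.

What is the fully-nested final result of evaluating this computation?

Evaluation trace:
throw(2) @ H1 caught ⇒ 27
H2 returns (27, 8)
H3 returns (27, 8)
H4 returns [(27, 8)]
= [(27, 8)]

Answer: [(27, 8)]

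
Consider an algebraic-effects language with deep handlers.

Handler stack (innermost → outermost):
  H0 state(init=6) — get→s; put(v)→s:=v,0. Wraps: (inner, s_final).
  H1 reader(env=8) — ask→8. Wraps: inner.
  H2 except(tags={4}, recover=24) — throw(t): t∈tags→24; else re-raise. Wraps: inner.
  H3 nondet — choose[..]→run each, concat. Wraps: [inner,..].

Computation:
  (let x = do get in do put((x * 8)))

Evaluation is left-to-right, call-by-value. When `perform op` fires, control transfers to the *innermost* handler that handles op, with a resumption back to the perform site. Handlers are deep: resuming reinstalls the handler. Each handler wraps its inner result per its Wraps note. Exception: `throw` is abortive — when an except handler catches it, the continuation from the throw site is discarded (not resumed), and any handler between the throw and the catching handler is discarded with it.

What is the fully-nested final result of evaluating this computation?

Answer: [(0, 48)]

Evaluation trace:
get @ H0 ⇒ 6
put(48) @ H0 ⇒ s:=48
H0 returns (0, 48)
H1 returns (0, 48)
H2 returns (0, 48)
H3 returns [(0, 48)]
= [(0, 48)]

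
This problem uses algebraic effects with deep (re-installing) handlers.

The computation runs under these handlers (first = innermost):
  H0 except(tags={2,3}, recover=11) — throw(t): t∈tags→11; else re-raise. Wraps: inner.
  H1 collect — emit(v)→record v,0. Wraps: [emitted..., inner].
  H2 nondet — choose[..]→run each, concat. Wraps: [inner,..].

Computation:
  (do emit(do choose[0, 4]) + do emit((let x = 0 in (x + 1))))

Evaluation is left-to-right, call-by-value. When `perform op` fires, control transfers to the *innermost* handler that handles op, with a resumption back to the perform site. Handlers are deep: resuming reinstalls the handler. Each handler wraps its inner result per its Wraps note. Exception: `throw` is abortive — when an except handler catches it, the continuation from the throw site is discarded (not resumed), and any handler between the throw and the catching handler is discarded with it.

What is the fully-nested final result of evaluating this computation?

Working:
choose[0, 4] @ H2
  branch[0] choose=0:
    emit(0) @ H1 ⇒ out+=0
    emit(1) @ H1 ⇒ out+=1
    H0 returns 0
    H1 returns [0, 1, 0]
    H2 returns [[0, 1, 0]]
  branch[1] choose=4:
    emit(4) @ H1 ⇒ out+=4
    emit(1) @ H1 ⇒ out+=1
    H0 returns 0
    H1 returns [4, 1, 0]
    H2 returns [[4, 1, 0]]
= [[0, 1, 0], [4, 1, 0]]

Answer: [[0, 1, 0], [4, 1, 0]]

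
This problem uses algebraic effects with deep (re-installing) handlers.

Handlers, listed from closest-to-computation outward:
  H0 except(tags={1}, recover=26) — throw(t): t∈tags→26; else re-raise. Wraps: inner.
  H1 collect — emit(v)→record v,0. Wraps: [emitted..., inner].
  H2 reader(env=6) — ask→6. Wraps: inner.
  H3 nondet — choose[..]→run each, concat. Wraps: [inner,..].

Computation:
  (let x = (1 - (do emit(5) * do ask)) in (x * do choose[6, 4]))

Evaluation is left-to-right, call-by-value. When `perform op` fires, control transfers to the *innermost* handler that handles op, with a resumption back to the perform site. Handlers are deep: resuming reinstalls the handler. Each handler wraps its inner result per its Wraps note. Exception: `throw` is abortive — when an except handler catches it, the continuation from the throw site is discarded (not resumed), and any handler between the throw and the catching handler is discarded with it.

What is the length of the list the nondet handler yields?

Answer: 2

Evaluation trace:
emit(5) @ H1 ⇒ out+=5
ask @ H2 ⇒ 6
choose[6, 4] @ H3
  branch[0] choose=6:
    H0 returns 6
    H1 returns [5, 6]
    H2 returns [5, 6]
    H3 returns [[5, 6]]
  branch[1] choose=4:
    H0 returns 4
    H1 returns [5, 4]
    H2 returns [5, 4]
    H3 returns [[5, 4]]
= [[5, 6], [5, 4]]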